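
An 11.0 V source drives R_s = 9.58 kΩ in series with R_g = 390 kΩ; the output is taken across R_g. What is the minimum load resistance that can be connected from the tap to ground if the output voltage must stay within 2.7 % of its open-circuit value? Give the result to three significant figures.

Output resistance R_th = R_s‖R_g = (9.58 × 390)/399.6 = 9.350 kΩ.
The fractional drop is R_th/(R_th + R_L); requiring this ≤ 0.0270 gives R_L ≥ R_th(1/0.0270 − 1) = 9.350 × 36.04 = 337 kΩ.

R_L(min) ≈ 337 kΩ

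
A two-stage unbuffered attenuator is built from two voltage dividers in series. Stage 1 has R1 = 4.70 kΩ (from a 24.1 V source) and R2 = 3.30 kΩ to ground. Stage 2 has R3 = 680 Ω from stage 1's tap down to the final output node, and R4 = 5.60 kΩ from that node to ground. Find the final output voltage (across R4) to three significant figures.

V_out ≈ 6.77 V

Stage 2 presents R3+R4 = 6280 Ω as a load on stage 1's tap.
Stage 1's lower leg becomes R2‖(R3+R4) = 2163 Ω, so V_mid = 24.1 × 2163/6863 = 7.596 V.
Stage 2 is itself unloaded: V_out = V_mid × R4/(R3+R4) = 7.596 × 5600/6280 = 6.77 V.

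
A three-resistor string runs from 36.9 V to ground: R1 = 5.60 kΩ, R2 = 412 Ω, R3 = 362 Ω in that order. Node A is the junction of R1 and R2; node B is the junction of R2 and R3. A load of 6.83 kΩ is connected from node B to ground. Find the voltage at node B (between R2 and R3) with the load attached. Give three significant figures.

At node B, R3 is in parallel with the load: R3‖R_L = 343.8 Ω.
Below node A the resistance is R2 + (R3‖R_L) = 755.8 Ω, so V_A = 36.9 × 755.8/6356 = 4.388 V.
Then V_B = V_A × (R3‖R_L)/(R2 + R3‖R_L) = 4.388 × 343.8/755.8 = 2.00 V.

V ≈ 2.00 V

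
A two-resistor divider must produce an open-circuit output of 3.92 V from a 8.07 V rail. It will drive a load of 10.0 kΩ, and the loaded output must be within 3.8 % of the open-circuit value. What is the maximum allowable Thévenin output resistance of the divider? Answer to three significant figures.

Loading drop = R_th/(R_th + R_L) ≤ 0.0380, so R_th ≤ R_L · ε/(1−ε) = 10.0 kΩ × 0.0380/0.9620 = 395 Ω.
(Any R1, R2 with R2/(R1+R2) = 0.486 and R1‖R2 ≤ 395 Ω will meet the spec.)

R_th ≤ 395 Ω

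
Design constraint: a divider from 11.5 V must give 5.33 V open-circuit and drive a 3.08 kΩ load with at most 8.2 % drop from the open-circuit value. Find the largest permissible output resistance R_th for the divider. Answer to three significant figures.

Loading drop = R_th/(R_th + R_L) ≤ 0.0820, so R_th ≤ R_L · ε/(1−ε) = 3.08 kΩ × 0.0820/0.9180 = 275 Ω.
(Any R1, R2 with R2/(R1+R2) = 0.463 and R1‖R2 ≤ 275 Ω will meet the spec.)

R_th ≤ 275 Ω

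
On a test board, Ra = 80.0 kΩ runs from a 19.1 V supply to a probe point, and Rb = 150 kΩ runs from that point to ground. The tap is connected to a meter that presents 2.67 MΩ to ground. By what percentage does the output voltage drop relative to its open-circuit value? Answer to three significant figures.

1.92 %

The divider's output (Thévenin) resistance is Ra‖Rb = 52.17 kΩ.
Fractional drop under load = R_th/(R_th + R_L) = 52.17 / (52.17 + 2670) = 0.01917.
So the output falls by 1.92 %.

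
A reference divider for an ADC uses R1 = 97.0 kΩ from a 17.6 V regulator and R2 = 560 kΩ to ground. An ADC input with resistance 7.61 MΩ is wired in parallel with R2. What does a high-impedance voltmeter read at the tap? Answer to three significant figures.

V_out ≈ 14.8 V

The load sits in parallel with R2: R2‖R_L = (560 × 7610) / (560 + 7610) = 521.6 kΩ.
V_out = 17.6 × 521.6 / (97.0 + 521.6) = 17.6 × 521.6/618.6 = 14.8 V.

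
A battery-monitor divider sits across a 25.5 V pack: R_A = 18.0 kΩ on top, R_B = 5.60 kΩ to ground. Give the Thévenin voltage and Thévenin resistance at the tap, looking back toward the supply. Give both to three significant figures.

V_th is the open-circuit tap voltage: 25.5 × 5.60/(18.0 + 5.60) = 6.05 V.
With the supply zeroed, R_A and R_B appear in parallel from the tap: R_th = R_A‖R_B = (18.0 × 5.60)/23.60 = 4.27 kΩ.

V_th = 6.05 V, R_th = 4.27 kΩ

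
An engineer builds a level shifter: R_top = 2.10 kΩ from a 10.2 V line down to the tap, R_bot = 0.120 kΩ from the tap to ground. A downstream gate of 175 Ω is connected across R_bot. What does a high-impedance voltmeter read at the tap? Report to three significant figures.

The load sits in parallel with R_bot: R_bot‖R_L = (120 × 175) / (120 + 175) = 71.19 Ω.
V_out = 10.2 × 71.19 / (2100 + 71.19) = 10.2 × 71.19/2171 = 0.334 V.

V_out ≈ 0.334 V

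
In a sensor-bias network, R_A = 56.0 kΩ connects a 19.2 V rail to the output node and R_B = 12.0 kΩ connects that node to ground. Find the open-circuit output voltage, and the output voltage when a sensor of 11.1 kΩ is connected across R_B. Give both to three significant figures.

Open-circuit: V = 19.2 × 12.0/(56.0 + 12.0) = 3.39 V.
With the load, R_B becomes R_B‖R_L = 5.766 kΩ, so V = 19.2 × 5.766/61.77 = 1.79 V.

Unloaded: 3.39 V; loaded: 1.79 V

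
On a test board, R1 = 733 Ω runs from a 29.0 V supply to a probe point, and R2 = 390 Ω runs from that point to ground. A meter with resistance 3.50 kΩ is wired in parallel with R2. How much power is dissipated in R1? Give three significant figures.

Total resistance from the source is R1 + (R2‖R_L) = 1084 Ω, so I = 29.0/1084 Ω = 26.76 mA.
P = I²·R1 = (26.76 mA)² × 733 Ω = 525 mW.

P ≈ 525 mW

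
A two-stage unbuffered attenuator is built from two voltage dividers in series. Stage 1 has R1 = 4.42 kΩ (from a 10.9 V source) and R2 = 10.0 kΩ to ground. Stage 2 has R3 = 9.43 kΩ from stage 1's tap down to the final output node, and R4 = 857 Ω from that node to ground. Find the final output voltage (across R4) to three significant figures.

V_out ≈ 0.485 V

Stage 2 presents R3+R4 = 10290 Ω as a load on stage 1's tap.
Stage 1's lower leg becomes R2‖(R3+R4) = 5071 Ω, so V_mid = 10.9 × 5071/9491 = 5.824 V.
Stage 2 is itself unloaded: V_out = V_mid × R4/(R3+R4) = 5.824 × 857/10290 = 0.485 V.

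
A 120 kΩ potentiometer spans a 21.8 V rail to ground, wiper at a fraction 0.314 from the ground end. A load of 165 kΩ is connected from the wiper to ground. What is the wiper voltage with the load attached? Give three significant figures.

The wiper splits the pot into (1−α)R = 82.32 kΩ above and αR = 37.68 kΩ below.
Lower section ‖ load = 30.67 kΩ.
V_wiper = 21.8 × 30.67/(82.32 + 30.67) = 5.92 V.

V ≈ 5.92 V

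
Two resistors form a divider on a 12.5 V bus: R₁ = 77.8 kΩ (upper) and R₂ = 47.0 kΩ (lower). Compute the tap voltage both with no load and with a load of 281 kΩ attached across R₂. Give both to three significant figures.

Unloaded: 4.71 V; loaded: 4.26 V

Open-circuit: V = 12.5 × 47.0/(77.8 + 47.0) = 4.71 V.
With the load, R₂ becomes R₂‖R_L = 40.27 kΩ, so V = 12.5 × 40.27/118.1 = 4.26 V.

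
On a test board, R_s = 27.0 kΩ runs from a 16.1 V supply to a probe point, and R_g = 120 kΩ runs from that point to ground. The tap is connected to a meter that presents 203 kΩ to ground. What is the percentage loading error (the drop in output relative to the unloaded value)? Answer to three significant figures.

Unloaded V = 16.1 × 120/147.0 = 13.143 V.
Loaded: R_g‖R_L = 75.42 kΩ, giving V = 16.1 × 75.42/102.4 = 11.856 V.
Drop = (13.143 − 11.856) / 13.143 = 9.79 %.

9.79 %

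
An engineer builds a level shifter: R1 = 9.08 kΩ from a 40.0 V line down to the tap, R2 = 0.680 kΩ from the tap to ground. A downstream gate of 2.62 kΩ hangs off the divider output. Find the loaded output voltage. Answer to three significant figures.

The load sits in parallel with R2: R2‖R_L = (680 × 2620) / (680 + 2620) = 539.9 Ω.
V_out = 40.0 × 539.9 / (9080 + 539.9) = 40.0 × 539.9/9620 = 2.24 V.
(Unloaded it would have been 2.79 V.)

V_out ≈ 2.24 V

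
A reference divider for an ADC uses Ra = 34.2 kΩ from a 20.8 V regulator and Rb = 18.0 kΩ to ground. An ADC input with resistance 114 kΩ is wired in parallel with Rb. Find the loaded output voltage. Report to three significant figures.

The load sits in parallel with Rb: Rb‖R_L = (18.0 × 114) / (18.0 + 114) = 15.55 kΩ.
V_out = 20.8 × 15.55 / (34.2 + 15.55) = 20.8 × 15.55/49.75 = 6.50 V.

V_out ≈ 6.50 V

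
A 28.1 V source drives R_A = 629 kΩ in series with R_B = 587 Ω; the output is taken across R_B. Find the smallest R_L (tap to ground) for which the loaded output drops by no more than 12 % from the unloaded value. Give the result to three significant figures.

R_L(min) ≈ 4.30 kΩ

Output resistance R_th = R_A‖R_B = (629000 × 587)/629600 = 586.5 Ω.
The fractional drop is R_th/(R_th + R_L); requiring this ≤ 0.120 gives R_L ≥ R_th(1/0.120 − 1) = 586.5 × 7.333 = 4.30 kΩ.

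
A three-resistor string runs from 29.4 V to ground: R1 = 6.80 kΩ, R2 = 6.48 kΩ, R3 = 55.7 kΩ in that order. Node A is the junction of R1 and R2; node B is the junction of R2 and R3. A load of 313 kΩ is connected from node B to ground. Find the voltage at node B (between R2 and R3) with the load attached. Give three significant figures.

At node B, R3 is in parallel with the load: R3‖R_L = 47.29 kΩ.
Below node A the resistance is R2 + (R3‖R_L) = 53.77 kΩ, so V_A = 29.4 × 53.77/60.57 = 26.10 V.
Then V_B = V_A × (R3‖R_L)/(R2 + R3‖R_L) = 26.10 × 47.29/53.77 = 23.0 V.

V ≈ 23.0 V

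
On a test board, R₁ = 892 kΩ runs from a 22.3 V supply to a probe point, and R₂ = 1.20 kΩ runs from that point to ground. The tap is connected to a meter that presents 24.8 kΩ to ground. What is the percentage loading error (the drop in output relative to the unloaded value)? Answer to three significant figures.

The divider's output (Thévenin) resistance is R₁‖R₂ = 1.198 kΩ.
Fractional drop under load = R_th/(R_th + R_L) = 1.198 / (1.198 + 24.8) = 0.04609.
So the output falls by 4.61 %.

4.61 %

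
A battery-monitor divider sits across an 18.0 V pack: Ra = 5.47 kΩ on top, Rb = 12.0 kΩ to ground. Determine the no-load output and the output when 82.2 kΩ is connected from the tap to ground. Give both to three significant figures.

Open-circuit: V = 18.0 × 12.0/(5.47 + 12.0) = 12.4 V.
With the load, Rb becomes Rb‖R_L = 10.47 kΩ, so V = 18.0 × 10.47/15.94 = 11.8 V.

Unloaded: 12.4 V; loaded: 11.8 V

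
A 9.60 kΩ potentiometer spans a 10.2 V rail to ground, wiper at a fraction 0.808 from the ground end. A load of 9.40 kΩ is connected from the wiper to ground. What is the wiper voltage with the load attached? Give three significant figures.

The wiper splits the pot into (1−α)R = 1.843 kΩ above and αR = 7.757 kΩ below.
Lower section ‖ load = 4.250 kΩ.
V_wiper = 10.2 × 4.250/(1.843 + 4.250) = 7.11 V.

V ≈ 7.11 V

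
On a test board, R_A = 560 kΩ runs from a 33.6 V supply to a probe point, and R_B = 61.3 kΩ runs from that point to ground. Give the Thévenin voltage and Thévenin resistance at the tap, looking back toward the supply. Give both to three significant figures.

V_th = 3.32 V, R_th = 55.3 kΩ

V_th is the open-circuit tap voltage: 33.6 × 61.3/(560 + 61.3) = 3.32 V.
With the supply zeroed, R_A and R_B appear in parallel from the tap: R_th = R_A‖R_B = (560 × 61.3)/621.3 = 55.3 kΩ.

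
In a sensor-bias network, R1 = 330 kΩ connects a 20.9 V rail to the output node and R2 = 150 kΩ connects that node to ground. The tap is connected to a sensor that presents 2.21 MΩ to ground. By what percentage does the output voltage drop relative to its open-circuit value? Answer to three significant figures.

The divider's output (Thévenin) resistance is R1‖R2 = 103.1 kΩ.
Fractional drop under load = R_th/(R_th + R_L) = 103.1 / (103.1 + 2210) = 0.04458.
So the output falls by 4.46 %.

4.46 %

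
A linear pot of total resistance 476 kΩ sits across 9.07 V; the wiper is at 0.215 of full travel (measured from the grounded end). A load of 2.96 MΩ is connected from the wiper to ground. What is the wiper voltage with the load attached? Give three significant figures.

The wiper splits the pot into (1−α)R = 373.7 kΩ above and αR = 102.3 kΩ below.
Lower section ‖ load = 98.92 kΩ.
V_wiper = 9.07 × 98.92/(373.7 + 98.92) = 1.90 V.

V ≈ 1.90 V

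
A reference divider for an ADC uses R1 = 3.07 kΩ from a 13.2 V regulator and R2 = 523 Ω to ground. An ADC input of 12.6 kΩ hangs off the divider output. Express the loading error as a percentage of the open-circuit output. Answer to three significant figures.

The divider's output (Thévenin) resistance is R1‖R2 = 446.9 Ω.
Fractional drop under load = R_th/(R_th + R_L) = 446.9 / (446.9 + 12600) = 0.03425.
So the output falls by 3.43 %.

3.43 %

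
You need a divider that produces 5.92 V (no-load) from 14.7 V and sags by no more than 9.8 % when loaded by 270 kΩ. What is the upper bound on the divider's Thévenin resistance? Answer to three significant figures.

R_th ≤ 29.3 kΩ

Loading drop = R_th/(R_th + R_L) ≤ 0.0980, so R_th ≤ R_L · ε/(1−ε) = 270 kΩ × 0.0980/0.9020 = 29.3 kΩ.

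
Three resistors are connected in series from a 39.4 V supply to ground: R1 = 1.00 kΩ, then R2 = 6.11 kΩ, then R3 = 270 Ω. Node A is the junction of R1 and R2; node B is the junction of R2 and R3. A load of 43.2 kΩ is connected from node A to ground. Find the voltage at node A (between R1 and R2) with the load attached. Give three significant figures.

Below node A the series string R2+R3 = 6380 Ω sits in parallel with the 43200 Ω load: 5559 Ω.
V_A = 39.4 × 5559/(1000 + 5559) = 33.4 V.

V ≈ 33.4 V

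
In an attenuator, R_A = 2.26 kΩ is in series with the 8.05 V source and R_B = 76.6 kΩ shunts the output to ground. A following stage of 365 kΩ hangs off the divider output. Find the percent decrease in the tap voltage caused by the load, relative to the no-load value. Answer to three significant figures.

0.598 %

The divider's output (Thévenin) resistance is R_A‖R_B = 2.195 kΩ.
Fractional drop under load = R_th/(R_th + R_L) = 2.195 / (2.195 + 365) = 0.005978.
So the output falls by 0.598 %.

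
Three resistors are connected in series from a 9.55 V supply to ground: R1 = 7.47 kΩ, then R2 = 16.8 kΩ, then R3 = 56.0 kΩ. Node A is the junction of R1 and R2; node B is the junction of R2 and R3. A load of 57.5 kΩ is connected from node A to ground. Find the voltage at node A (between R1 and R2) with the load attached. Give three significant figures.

Below node A the series string R2+R3 = 72.80 kΩ sits in parallel with the 57.5 kΩ load: 32.13 kΩ.
V_A = 9.55 × 32.13/(7.47 + 32.13) = 7.75 V.

V ≈ 7.75 V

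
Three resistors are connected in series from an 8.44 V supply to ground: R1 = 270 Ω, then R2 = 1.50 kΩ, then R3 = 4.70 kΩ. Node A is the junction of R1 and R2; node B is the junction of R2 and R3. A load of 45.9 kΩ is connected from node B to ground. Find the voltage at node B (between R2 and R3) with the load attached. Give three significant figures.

V ≈ 5.96 V

At node B, R3 is in parallel with the load: R3‖R_L = 4263 Ω.
Below node A the resistance is R2 + (R3‖R_L) = 5763 Ω, so V_A = 8.44 × 5763/6033 = 8.062 V.
Then V_B = V_A × (R3‖R_L)/(R2 + R3‖R_L) = 8.062 × 4263/5763 = 5.96 V.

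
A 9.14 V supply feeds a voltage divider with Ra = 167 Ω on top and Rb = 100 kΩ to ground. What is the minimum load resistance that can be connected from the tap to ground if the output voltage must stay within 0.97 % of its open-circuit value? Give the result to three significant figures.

Output resistance R_th = Ra‖Rb = (167 × 100000)/100200 = 166.7 Ω.
The fractional drop is R_th/(R_th + R_L); requiring this ≤ 0.00970 gives R_L ≥ R_th(1/0.00970 − 1) = 166.7 × 102.1 = 17.0 kΩ.

R_L(min) ≈ 17.0 kΩ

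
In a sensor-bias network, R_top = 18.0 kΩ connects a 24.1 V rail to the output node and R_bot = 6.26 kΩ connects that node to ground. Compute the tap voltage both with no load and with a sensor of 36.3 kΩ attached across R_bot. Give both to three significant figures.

Unloaded: 6.22 V; loaded: 5.51 V

Open-circuit: V = 24.1 × 6.26/(18.0 + 6.26) = 6.22 V.
With the load, R_bot becomes R_bot‖R_L = 5.339 kΩ, so V = 24.1 × 5.339/23.34 = 5.51 V.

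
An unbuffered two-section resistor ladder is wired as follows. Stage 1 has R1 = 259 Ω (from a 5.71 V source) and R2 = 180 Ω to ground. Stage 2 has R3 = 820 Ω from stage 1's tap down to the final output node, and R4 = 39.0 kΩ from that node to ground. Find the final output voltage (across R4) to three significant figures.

Stage 2 presents R3+R4 = 39820 Ω as a load on stage 1's tap.
Stage 1's lower leg becomes R2‖(R3+R4) = 179.2 Ω, so V_mid = 5.71 × 179.2/438.2 = 2.335 V.
Stage 2 is itself unloaded: V_out = V_mid × R4/(R3+R4) = 2.335 × 39000/39820 = 2.29 V.

V_out ≈ 2.29 V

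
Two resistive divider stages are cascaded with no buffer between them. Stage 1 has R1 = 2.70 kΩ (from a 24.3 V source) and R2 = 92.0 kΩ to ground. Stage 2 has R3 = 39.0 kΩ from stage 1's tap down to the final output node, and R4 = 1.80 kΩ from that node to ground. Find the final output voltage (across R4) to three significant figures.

V_out ≈ 0.979 V

Stage 2 presents R3+R4 = 40.80 kΩ as a load on stage 1's tap.
Stage 1's lower leg becomes R2‖(R3+R4) = 28.27 kΩ, so V_mid = 24.3 × 28.27/30.97 = 22.18 V.
Stage 2 is itself unloaded: V_out = V_mid × R4/(R3+R4) = 22.18 × 1.80/40.80 = 0.979 V.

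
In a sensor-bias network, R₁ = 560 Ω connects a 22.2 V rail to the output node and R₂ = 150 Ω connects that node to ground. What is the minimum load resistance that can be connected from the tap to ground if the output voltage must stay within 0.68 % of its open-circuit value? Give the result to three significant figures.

R_L(min) ≈ 17.3 kΩ

Output resistance R_th = R₁‖R₂ = (560 × 150)/710.0 = 118.3 Ω.
The fractional drop is R_th/(R_th + R_L); requiring this ≤ 0.00680 gives R_L ≥ R_th(1/0.00680 − 1) = 118.3 × 146.1 = 17.3 kΩ.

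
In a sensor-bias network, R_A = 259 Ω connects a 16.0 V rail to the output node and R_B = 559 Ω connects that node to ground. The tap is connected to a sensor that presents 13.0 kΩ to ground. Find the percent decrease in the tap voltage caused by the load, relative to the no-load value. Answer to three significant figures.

1.34 %

The divider's output (Thévenin) resistance is R_A‖R_B = 177.0 Ω.
Fractional drop under load = R_th/(R_th + R_L) = 177.0 / (177.0 + 13000) = 0.01343.
So the output falls by 1.34 %.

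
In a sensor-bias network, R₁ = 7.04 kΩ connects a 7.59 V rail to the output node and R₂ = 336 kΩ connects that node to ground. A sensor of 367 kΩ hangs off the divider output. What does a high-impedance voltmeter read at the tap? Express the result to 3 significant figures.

The load sits in parallel with R₂: R₂‖R_L = (336 × 367) / (336 + 367) = 175.4 kΩ.
V_out = 7.59 × 175.4 / (7.04 + 175.4) = 7.59 × 175.4/182.4 = 7.30 V.

V_out ≈ 7.30 V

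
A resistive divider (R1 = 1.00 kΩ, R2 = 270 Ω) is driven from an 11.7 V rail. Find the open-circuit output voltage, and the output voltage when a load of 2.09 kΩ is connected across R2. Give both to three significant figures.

Open-circuit: V = 11.7 × 270/(1000 + 270) = 2.49 V.
With the load, R2 becomes R2‖R_L = 239.1 Ω, so V = 11.7 × 239.1/1239 = 2.26 V.

Unloaded: 2.49 V; loaded: 2.26 V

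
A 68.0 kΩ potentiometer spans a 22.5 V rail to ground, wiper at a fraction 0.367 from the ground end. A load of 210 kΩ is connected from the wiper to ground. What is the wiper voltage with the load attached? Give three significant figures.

The wiper splits the pot into (1−α)R = 43.04 kΩ above and αR = 24.96 kΩ below.
Lower section ‖ load = 22.31 kΩ.
V_wiper = 22.5 × 22.31/(43.04 + 22.31) = 7.68 V.

V ≈ 7.68 V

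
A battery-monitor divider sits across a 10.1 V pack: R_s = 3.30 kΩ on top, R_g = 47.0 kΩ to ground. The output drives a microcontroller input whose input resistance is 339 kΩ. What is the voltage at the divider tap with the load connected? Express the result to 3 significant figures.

The load sits in parallel with R_g: R_g‖R_L = (47.0 × 339) / (47.0 + 339) = 41.28 kΩ.
V_out = 10.1 × 41.28 / (3.30 + 41.28) = 10.1 × 41.28/44.58 = 9.35 V.

V_out ≈ 9.35 V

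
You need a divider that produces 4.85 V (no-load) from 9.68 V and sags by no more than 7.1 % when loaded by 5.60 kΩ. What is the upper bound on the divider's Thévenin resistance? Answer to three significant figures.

R_th ≤ 428 Ω

Loading drop = R_th/(R_th + R_L) ≤ 0.0710, so R_th ≤ R_L · ε/(1−ε) = 5.60 kΩ × 0.0710/0.9290 = 428 Ω.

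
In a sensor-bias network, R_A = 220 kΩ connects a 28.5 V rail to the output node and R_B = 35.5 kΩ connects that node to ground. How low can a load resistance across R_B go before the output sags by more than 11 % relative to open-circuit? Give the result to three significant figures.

Output resistance R_th = R_A‖R_B = (220 × 35.5)/255.5 = 30.57 kΩ.
The fractional drop is R_th/(R_th + R_L); requiring this ≤ 0.110 gives R_L ≥ R_th(1/0.110 − 1) = 30.57 × 8.091 = 247 kΩ.

R_L(min) ≈ 247 kΩ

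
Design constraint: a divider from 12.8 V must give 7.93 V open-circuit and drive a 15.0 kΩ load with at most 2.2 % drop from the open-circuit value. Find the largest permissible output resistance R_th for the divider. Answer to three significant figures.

Loading drop = R_th/(R_th + R_L) ≤ 0.0220, so R_th ≤ R_L · ε/(1−ε) = 15.0 kΩ × 0.0220/0.9780 = 337 Ω.
(Any R1, R2 with R2/(R1+R2) = 0.620 and R1‖R2 ≤ 337 Ω will meet the spec.)

R_th ≤ 337 Ω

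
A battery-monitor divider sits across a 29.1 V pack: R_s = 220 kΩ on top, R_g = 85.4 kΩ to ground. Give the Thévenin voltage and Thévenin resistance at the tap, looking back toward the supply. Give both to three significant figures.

V_th = 8.14 V, R_th = 61.5 kΩ

V_th is the open-circuit tap voltage: 29.1 × 85.4/(220 + 85.4) = 8.14 V.
With the supply zeroed, R_s and R_g appear in parallel from the tap: R_th = R_s‖R_g = (220 × 85.4)/305.4 = 61.5 kΩ.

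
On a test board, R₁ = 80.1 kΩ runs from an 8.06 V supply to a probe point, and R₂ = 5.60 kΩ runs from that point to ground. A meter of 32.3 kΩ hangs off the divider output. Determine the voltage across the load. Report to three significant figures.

V_out ≈ 0.453 V

The load sits in parallel with R₂: R₂‖R_L = (5.60 × 32.3) / (5.60 + 32.3) = 4.773 kΩ.
V_out = 8.06 × 4.773 / (80.1 + 4.773) = 8.06 × 4.773/84.87 = 0.453 V.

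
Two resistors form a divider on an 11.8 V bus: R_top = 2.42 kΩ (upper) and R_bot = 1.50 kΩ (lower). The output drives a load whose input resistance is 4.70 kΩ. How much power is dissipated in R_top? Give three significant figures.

P ≈ 26.6 mW

Total resistance from the source is R_top + (R_bot‖R_L) = 3.557 kΩ, so I = 11.8/3.557 kΩ = 3.317 mA.
P = I²·R_top = (3.317 mA)² × 2.42 kΩ = 26.6 mW.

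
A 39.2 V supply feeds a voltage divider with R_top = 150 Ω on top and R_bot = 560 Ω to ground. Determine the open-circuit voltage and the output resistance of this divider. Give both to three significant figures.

V_th = 30.9 V, R_th = 118 Ω

V_th is the open-circuit tap voltage: 39.2 × 560/(150 + 560) = 30.9 V.
With the supply zeroed, R_top and R_bot appear in parallel from the tap: R_th = R_top‖R_bot = (150 × 560)/710.0 = 118 Ω.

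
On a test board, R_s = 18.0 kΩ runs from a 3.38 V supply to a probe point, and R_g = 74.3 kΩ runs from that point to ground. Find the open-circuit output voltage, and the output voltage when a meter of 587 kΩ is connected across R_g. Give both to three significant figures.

Unloaded: 2.72 V; loaded: 2.66 V

Open-circuit: V = 3.38 × 74.3/(18.0 + 74.3) = 2.72 V.
With the load, R_g becomes R_g‖R_L = 65.95 kΩ, so V = 3.38 × 65.95/83.95 = 2.66 V.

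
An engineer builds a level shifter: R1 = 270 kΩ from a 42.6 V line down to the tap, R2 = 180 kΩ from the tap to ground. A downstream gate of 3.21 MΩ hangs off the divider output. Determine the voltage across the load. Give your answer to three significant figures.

The load sits in parallel with R2: R2‖R_L = (180 × 3210) / (180 + 3210) = 170.4 kΩ.
V_out = 42.6 × 170.4 / (270 + 170.4) = 42.6 × 170.4/440.4 = 16.5 V.
(Unloaded it would have been 17.0 V.)

V_out ≈ 16.5 V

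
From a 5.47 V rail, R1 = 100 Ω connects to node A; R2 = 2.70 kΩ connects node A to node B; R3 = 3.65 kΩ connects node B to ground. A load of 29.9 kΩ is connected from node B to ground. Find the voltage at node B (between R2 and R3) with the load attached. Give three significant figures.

V ≈ 2.94 V

At node B, R3 is in parallel with the load: R3‖R_L = 3253 Ω.
Below node A the resistance is R2 + (R3‖R_L) = 5953 Ω, so V_A = 5.47 × 5953/6053 = 5.380 V.
Then V_B = V_A × (R3‖R_L)/(R2 + R3‖R_L) = 5.380 × 3253/5953 = 2.94 V.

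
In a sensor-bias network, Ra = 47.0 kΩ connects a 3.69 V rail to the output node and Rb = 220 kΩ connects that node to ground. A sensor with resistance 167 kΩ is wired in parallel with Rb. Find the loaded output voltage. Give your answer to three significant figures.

V_out ≈ 2.47 V

The load sits in parallel with Rb: Rb‖R_L = (220 × 167) / (220 + 167) = 94.94 kΩ.
V_out = 3.69 × 94.94 / (47.0 + 94.94) = 3.69 × 94.94/141.9 = 2.47 V.
(Unloaded it would have been 3.04 V.)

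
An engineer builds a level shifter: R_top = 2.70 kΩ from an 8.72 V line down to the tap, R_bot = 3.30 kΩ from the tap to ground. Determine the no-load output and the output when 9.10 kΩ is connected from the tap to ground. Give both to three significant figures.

Unloaded: 4.80 V; loaded: 4.12 V

Open-circuit: V = 8.72 × 3.30/(2.70 + 3.30) = 4.80 V.
With the load, R_bot becomes R_bot‖R_L = 2.422 kΩ, so V = 8.72 × 2.422/5.122 = 4.12 V.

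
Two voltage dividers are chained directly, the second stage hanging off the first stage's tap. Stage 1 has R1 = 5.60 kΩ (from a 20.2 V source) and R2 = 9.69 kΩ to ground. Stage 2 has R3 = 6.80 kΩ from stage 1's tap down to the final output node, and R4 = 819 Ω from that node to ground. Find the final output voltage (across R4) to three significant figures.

Stage 2 presents R3+R4 = 7619 Ω as a load on stage 1's tap.
Stage 1's lower leg becomes R2‖(R3+R4) = 4265 Ω, so V_mid = 20.2 × 4265/9865 = 8.734 V.
Stage 2 is itself unloaded: V_out = V_mid × R4/(R3+R4) = 8.734 × 819/7619 = 0.939 V.

V_out ≈ 0.939 V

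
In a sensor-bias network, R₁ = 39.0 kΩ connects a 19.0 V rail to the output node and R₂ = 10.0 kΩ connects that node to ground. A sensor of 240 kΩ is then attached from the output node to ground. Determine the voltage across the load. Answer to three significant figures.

V_out ≈ 3.75 V

The load sits in parallel with R₂: R₂‖R_L = (10.0 × 240) / (10.0 + 240) = 9.600 kΩ.
V_out = 19.0 × 9.600 / (39.0 + 9.600) = 19.0 × 9.600/48.60 = 3.75 V.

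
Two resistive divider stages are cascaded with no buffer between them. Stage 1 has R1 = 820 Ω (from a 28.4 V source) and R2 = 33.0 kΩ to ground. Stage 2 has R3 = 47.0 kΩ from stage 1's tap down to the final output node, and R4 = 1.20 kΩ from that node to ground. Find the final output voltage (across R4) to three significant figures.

Stage 2 presents R3+R4 = 48200 Ω as a load on stage 1's tap.
Stage 1's lower leg becomes R2‖(R3+R4) = 19590 Ω, so V_mid = 28.4 × 19590/20410 = 27.26 V.
Stage 2 is itself unloaded: V_out = V_mid × R4/(R3+R4) = 27.26 × 1200/48200 = 0.679 V.

V_out ≈ 0.679 V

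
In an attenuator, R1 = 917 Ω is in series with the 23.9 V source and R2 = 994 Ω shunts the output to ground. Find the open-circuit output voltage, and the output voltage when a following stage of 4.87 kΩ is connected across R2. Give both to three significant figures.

Open-circuit: V = 23.9 × 994/(917 + 994) = 12.4 V.
With the load, R2 becomes R2‖R_L = 825.5 Ω, so V = 23.9 × 825.5/1743 = 11.3 V.

Unloaded: 12.4 V; loaded: 11.3 V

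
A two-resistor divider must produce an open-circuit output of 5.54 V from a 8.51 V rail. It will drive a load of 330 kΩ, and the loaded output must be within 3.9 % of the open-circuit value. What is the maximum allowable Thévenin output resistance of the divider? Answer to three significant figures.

Loading drop = R_th/(R_th + R_L) ≤ 0.0390, so R_th ≤ R_L · ε/(1−ε) = 330 kΩ × 0.0390/0.9610 = 13.4 kΩ.

R_th ≤ 13.4 kΩ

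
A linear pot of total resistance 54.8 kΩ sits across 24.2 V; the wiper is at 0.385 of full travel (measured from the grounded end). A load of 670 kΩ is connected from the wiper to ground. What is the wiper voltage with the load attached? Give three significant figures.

The wiper splits the pot into (1−α)R = 33.70 kΩ above and αR = 21.10 kΩ below.
Lower section ‖ load = 20.45 kΩ.
V_wiper = 24.2 × 20.45/(33.70 + 20.45) = 9.14 V.

V ≈ 9.14 V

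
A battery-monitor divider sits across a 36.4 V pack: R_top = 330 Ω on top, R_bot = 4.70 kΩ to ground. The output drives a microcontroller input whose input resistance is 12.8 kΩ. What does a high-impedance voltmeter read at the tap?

The load sits in parallel with R_bot: R_bot‖R_L = (4700 × 12800) / (4700 + 12800) = 3438 Ω.
V_out = 36.4 × 3438 / (330 + 3438) = 36.4 × 3438/3768 = 33.2 V.
(Unloaded it would have been 34.0 V.)

V_out ≈ 33.2 V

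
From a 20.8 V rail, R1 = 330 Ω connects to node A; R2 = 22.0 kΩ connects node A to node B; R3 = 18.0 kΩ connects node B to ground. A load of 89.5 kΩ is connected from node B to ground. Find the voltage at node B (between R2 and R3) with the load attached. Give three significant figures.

At node B, R3 is in parallel with the load: R3‖R_L = 14990 Ω.
Below node A the resistance is R2 + (R3‖R_L) = 36990 Ω, so V_A = 20.8 × 36990/37320 = 20.62 V.
Then V_B = V_A × (R3‖R_L)/(R2 + R3‖R_L) = 20.62 × 14990/36990 = 8.35 V.

V ≈ 8.35 V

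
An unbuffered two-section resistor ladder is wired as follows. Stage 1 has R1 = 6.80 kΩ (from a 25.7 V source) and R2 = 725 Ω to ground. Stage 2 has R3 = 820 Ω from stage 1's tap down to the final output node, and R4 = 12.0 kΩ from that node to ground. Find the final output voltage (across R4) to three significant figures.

Stage 2 presents R3+R4 = 12820 Ω as a load on stage 1's tap.
Stage 1's lower leg becomes R2‖(R3+R4) = 686.2 Ω, so V_mid = 25.7 × 686.2/7486 = 2.356 V.
Stage 2 is itself unloaded: V_out = V_mid × R4/(R3+R4) = 2.356 × 12000/12820 = 2.21 V.

V_out ≈ 2.21 V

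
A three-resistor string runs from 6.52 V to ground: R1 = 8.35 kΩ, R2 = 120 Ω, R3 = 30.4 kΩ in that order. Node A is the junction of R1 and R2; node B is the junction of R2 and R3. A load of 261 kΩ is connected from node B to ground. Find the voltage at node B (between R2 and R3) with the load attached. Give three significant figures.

V ≈ 4.97 V

At node B, R3 is in parallel with the load: R3‖R_L = 27230 Ω.
Below node A the resistance is R2 + (R3‖R_L) = 27350 Ω, so V_A = 6.52 × 27350/35700 = 4.995 V.
Then V_B = V_A × (R3‖R_L)/(R2 + R3‖R_L) = 4.995 × 27230/27350 = 4.97 V.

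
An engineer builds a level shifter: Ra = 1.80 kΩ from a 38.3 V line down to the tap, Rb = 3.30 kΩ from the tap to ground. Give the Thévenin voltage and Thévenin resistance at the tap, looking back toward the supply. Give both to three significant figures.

V_th is the open-circuit tap voltage: 38.3 × 3.30/(1.80 + 3.30) = 24.8 V.
With the supply zeroed, Ra and Rb appear in parallel from the tap: R_th = Ra‖Rb = (1.80 × 3.30)/5.100 = 1.16 kΩ.

V_th = 24.8 V, R_th = 1.16 kΩ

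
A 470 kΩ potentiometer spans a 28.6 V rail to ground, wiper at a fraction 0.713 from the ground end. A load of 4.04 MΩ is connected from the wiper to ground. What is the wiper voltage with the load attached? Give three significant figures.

V ≈ 19.9 V

The wiper splits the pot into (1−α)R = 134.9 kΩ above and αR = 335.1 kΩ below.
Lower section ‖ load = 309.4 kΩ.
V_wiper = 28.6 × 309.4/(134.9 + 309.4) = 19.9 V.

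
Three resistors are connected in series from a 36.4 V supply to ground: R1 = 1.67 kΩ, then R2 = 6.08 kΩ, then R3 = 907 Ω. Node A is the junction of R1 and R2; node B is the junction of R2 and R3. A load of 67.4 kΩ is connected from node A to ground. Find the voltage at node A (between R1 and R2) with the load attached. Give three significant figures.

V ≈ 28.8 V

Below node A the series string R2+R3 = 6987 Ω sits in parallel with the 67400 Ω load: 6331 Ω.
V_A = 36.4 × 6331/(1670 + 6331) = 28.8 V.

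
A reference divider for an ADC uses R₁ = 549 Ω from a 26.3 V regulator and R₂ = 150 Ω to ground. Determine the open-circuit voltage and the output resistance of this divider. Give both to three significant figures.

V_th = 5.64 V, R_th = 118 Ω

V_th is the open-circuit tap voltage: 26.3 × 150/(549 + 150) = 5.64 V.
With the supply zeroed, R₁ and R₂ appear in parallel from the tap: R_th = R₁‖R₂ = (549 × 150)/699.0 = 118 Ω.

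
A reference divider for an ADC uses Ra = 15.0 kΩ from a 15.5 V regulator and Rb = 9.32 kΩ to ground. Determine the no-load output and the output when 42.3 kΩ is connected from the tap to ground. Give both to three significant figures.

Open-circuit: V = 15.5 × 9.32/(15.0 + 9.32) = 5.94 V.
With the load, Rb becomes Rb‖R_L = 7.637 kΩ, so V = 15.5 × 7.637/22.64 = 5.23 V.

Unloaded: 5.94 V; loaded: 5.23 V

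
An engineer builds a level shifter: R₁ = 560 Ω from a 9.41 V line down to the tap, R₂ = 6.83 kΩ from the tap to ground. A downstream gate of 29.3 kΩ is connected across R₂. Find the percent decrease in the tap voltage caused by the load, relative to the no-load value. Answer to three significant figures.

1.74 %

The divider's output (Thévenin) resistance is R₁‖R₂ = 517.6 Ω.
Fractional drop under load = R_th/(R_th + R_L) = 517.6 / (517.6 + 29300) = 0.01736.
So the output falls by 1.74 %.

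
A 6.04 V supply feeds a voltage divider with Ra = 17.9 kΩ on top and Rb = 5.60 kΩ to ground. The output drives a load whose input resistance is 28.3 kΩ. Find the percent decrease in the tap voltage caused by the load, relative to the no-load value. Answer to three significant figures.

The divider's output (Thévenin) resistance is Ra‖Rb = 4.266 kΩ.
Fractional drop under load = R_th/(R_th + R_L) = 4.266 / (4.266 + 28.3) = 0.1310.
So the output falls by 13.1 %.

13.1 %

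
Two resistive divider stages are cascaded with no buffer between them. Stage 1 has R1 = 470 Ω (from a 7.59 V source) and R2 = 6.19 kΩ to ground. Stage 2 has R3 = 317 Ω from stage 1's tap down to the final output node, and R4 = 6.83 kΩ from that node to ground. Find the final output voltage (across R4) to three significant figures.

V_out ≈ 6.35 V

Stage 2 presents R3+R4 = 7147 Ω as a load on stage 1's tap.
Stage 1's lower leg becomes R2‖(R3+R4) = 3317 Ω, so V_mid = 7.59 × 3317/3787 = 6.648 V.
Stage 2 is itself unloaded: V_out = V_mid × R4/(R3+R4) = 6.648 × 6830/7147 = 6.35 V.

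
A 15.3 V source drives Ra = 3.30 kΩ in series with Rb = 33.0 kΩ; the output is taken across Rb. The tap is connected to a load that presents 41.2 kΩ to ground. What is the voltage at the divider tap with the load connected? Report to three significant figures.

V_out ≈ 13.0 V

The load sits in parallel with Rb: Rb‖R_L = (33.0 × 41.2) / (33.0 + 41.2) = 18.32 kΩ.
V_out = 15.3 × 18.32 / (3.30 + 18.32) = 15.3 × 18.32/21.62 = 13.0 V.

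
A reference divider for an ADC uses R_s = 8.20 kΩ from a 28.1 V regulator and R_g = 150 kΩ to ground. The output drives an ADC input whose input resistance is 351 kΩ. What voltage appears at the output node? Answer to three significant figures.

V_out ≈ 26.1 V

The load sits in parallel with R_g: R_g‖R_L = (150 × 351) / (150 + 351) = 105.1 kΩ.
V_out = 28.1 × 105.1 / (8.20 + 105.1) = 28.1 × 105.1/113.3 = 26.1 V.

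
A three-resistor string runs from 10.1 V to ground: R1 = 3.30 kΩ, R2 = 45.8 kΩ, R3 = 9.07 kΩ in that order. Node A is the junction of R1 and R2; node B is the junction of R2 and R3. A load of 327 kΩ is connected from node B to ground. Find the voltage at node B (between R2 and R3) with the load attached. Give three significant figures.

V ≈ 1.54 V

At node B, R3 is in parallel with the load: R3‖R_L = 8.825 kΩ.
Below node A the resistance is R2 + (R3‖R_L) = 54.63 kΩ, so V_A = 10.1 × 54.63/57.93 = 9.525 V.
Then V_B = V_A × (R3‖R_L)/(R2 + R3‖R_L) = 9.525 × 8.825/54.63 = 1.54 V.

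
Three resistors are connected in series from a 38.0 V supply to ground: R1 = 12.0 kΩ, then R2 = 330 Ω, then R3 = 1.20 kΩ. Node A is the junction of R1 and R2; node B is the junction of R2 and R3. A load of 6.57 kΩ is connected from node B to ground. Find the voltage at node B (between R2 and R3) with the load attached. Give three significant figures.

At node B, R3 is in parallel with the load: R3‖R_L = 1015 Ω.
Below node A the resistance is R2 + (R3‖R_L) = 1345 Ω, so V_A = 38.0 × 1345/13340 = 3.829 V.
Then V_B = V_A × (R3‖R_L)/(R2 + R3‖R_L) = 3.829 × 1015/1345 = 2.89 V.

V ≈ 2.89 V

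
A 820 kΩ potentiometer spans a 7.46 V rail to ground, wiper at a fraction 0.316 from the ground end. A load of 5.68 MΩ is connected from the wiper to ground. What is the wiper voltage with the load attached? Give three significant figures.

The wiper splits the pot into (1−α)R = 560.9 kΩ above and αR = 259.1 kΩ below.
Lower section ‖ load = 247.8 kΩ.
V_wiper = 7.46 × 247.8/(560.9 + 247.8) = 2.29 V.

V ≈ 2.29 V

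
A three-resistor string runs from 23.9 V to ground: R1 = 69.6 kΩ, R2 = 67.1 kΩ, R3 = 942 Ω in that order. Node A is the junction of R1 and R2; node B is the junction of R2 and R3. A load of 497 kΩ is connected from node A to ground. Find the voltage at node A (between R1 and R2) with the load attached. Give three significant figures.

V ≈ 11.0 V

Below node A the series string R2+R3 = 68040 Ω sits in parallel with the 497000 Ω load: 59850 Ω.
V_A = 23.9 × 59850/(69600 + 59850) = 11.0 V.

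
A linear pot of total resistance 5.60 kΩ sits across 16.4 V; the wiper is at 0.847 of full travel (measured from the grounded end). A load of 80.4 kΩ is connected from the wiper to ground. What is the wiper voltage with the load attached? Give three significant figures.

V ≈ 13.8 V

The wiper splits the pot into (1−α)R = 856.8 Ω above and αR = 4743 Ω below.
Lower section ‖ load = 4479 Ω.
V_wiper = 16.4 × 4479/(856.8 + 4479) = 13.8 V.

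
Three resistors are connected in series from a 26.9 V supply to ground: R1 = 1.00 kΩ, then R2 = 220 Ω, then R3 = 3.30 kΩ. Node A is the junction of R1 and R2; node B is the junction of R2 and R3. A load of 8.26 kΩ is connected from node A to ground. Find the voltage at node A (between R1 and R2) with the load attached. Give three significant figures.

Below node A the series string R2+R3 = 3520 Ω sits in parallel with the 8260 Ω load: 2468 Ω.
V_A = 26.9 × 2468/(1000 + 2468) = 19.1 V.

V ≈ 19.1 V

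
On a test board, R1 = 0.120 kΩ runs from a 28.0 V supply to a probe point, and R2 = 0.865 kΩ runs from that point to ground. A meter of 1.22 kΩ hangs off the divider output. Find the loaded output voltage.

V_out ≈ 22.6 V

The load sits in parallel with R2: R2‖R_L = (865 × 1220) / (865 + 1220) = 506.1 Ω.
V_out = 28.0 × 506.1 / (120 + 506.1) = 28.0 × 506.1/626.1 = 22.6 V.
(Unloaded it would have been 24.6 V.)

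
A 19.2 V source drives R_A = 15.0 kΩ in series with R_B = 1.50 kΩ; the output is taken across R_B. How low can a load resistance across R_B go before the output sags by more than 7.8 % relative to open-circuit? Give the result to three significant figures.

Output resistance R_th = R_A‖R_B = (15.0 × 1.50)/16.50 = 1.364 kΩ.
The fractional drop is R_th/(R_th + R_L); requiring this ≤ 0.0780 gives R_L ≥ R_th(1/0.0780 − 1) = 1.364 × 11.82 = 16.1 kΩ.

R_L(min) ≈ 16.1 kΩ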